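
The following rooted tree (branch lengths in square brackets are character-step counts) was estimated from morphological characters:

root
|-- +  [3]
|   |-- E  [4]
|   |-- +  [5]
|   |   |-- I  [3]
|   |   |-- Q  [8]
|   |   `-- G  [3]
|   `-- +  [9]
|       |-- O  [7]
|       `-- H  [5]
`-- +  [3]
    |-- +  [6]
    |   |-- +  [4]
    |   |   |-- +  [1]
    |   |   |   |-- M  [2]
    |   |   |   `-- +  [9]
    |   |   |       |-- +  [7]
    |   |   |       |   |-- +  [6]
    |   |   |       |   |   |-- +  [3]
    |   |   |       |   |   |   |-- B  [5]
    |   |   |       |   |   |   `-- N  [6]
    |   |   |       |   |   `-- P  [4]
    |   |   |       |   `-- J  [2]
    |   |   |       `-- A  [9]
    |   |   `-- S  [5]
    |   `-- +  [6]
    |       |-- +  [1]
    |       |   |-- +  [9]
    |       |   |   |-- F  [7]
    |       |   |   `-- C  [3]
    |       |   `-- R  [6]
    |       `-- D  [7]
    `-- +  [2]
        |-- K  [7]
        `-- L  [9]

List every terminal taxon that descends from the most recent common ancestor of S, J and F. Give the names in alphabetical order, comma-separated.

Tracing S: it sits inside ((M,((((B,N),P),J),A)),S).
Tracing J: it sits inside (((B,N),P),J).
Tracing F: it sits inside (F,C).
The smallest clade enclosing all 3 is (((M,((((B,N),P),J),A)),S),(((F,C),R),D)); the answer is its 11 terminal taxa in alphabetical order.

A, B, C, D, F, J, M, N, P, R, S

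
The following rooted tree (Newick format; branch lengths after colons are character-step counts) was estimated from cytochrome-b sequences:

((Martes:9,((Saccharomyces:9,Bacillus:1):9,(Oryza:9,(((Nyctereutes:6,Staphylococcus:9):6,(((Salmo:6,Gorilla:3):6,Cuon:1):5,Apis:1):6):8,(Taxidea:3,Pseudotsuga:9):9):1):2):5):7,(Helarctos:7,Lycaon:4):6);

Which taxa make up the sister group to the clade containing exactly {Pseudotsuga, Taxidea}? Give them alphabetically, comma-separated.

Apis, Cuon, Gorilla, Nyctereutes, Salmo, Staphylococcus

The clade containing exactly {Pseudotsuga, Taxidea} attaches to the tree at the node subtending (((Nyctereutes,Staphylococcus),(((Salmo,Gorilla),Cuon),Apis)),(Taxidea,Pseudotsuga)).
The other lineage descending from that same node — the sister group — is ((Nyctereutes,Staphylococcus),(((Salmo,Gorilla),Cuon),Apis)); its 6 tips in alphabetical order are the answer.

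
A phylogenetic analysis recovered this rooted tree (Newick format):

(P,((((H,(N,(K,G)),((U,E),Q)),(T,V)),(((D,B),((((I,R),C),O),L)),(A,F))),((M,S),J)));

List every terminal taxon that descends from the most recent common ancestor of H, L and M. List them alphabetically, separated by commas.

A, B, C, D, E, F, G, H, I, J, K, L, M, N, O, Q, R, S, T, U, V

Tracing H: it sits inside (H,(N,(K,G)),((U,E),Q)).
Tracing L: it sits inside ((((I,R),C),O),L).
Tracing M: it sits inside (M,S).
The smallest clade enclosing all 3 is ((((H,(N,(K,G)),((U,E),Q)),(T,V)),(((D,B),((((I,R),C),O),L)),(A,F))),((M,S),J)); the answer is its 21 terminal taxa in alphabetical order.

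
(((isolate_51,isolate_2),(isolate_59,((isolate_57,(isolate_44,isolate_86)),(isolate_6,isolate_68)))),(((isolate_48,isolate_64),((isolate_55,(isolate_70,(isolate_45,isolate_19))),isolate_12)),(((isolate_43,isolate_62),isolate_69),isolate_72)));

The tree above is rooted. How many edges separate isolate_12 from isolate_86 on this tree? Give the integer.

10

The MRCA of isolate_12 and isolate_86 is the root of the tree.
From isolate_12 up to that node: 4 branches. From isolate_86 up to the same node: 6 branches. Total: 4 + 6 = 10.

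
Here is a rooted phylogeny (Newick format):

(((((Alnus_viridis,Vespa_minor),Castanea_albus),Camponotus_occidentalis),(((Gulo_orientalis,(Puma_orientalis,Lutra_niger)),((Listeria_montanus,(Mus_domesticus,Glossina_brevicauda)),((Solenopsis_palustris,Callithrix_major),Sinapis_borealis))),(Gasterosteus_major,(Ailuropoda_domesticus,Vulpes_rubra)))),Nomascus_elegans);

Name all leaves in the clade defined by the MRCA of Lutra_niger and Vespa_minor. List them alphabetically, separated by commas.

Ailuropoda_domesticus, Alnus_viridis, Callithrix_major, Camponotus_occidentalis, Castanea_albus, Gasterosteus_major, Glossina_brevicauda, Gulo_orientalis, Listeria_montanus, Lutra_niger, Mus_domesticus, Puma_orientalis, Sinapis_borealis, Solenopsis_palustris, Vespa_minor, Vulpes_rubra

Tracing Lutra_niger: it sits inside (Puma_orientalis,Lutra_niger).
Tracing Vespa_minor: it sits inside (Alnus_viridis,Vespa_minor).
The smallest clade enclosing both is ((((Alnus_viridis,Vespa_minor),Castanea_albus),Camponotus_occidentalis),(((Gulo_orientalis,(Puma_orientalis,Lutra_niger)),((Listeria_montanus,(Mus_domesticus,Glossina_brevicauda)),((Solenopsis_palustris,Callithrix_major),Sinapis_borealis))),(Gasterosteus_major,(Ailuropoda_domesticus,Vulpes_rubra)))); the answer is its 16 terminal taxa in alphabetical order.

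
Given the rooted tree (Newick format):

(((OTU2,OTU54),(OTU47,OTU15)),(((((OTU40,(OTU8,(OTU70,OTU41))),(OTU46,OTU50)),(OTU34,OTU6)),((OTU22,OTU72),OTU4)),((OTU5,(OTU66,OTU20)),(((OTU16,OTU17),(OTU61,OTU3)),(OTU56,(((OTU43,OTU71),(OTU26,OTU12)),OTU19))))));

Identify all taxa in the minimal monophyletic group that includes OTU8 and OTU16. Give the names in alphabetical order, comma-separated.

Tracing OTU8: it sits inside (OTU8,(OTU70,OTU41)).
Tracing OTU16: it sits inside (OTU16,OTU17).
The smallest clade enclosing both is (((((OTU40,(OTU8,(OTU70,OTU41))),(OTU46,OTU50)),(OTU34,OTU6)),((OTU22,OTU72),OTU4)),((OTU5,(OTU66,OTU20)),(((OTU16,OTU17),(OTU61,OTU3)),(OTU56,(((OTU43,OTU71),(OTU26,OTU12)),OTU19))))); the answer is its 24 terminal taxa in alphabetical order.

OTU12, OTU16, OTU17, OTU19, OTU20, OTU22, OTU26, OTU3, OTU34, OTU4, OTU40, OTU41, OTU43, OTU46, OTU5, OTU50, OTU56, OTU6, OTU61, OTU66, OTU70, OTU71, OTU72, OTU8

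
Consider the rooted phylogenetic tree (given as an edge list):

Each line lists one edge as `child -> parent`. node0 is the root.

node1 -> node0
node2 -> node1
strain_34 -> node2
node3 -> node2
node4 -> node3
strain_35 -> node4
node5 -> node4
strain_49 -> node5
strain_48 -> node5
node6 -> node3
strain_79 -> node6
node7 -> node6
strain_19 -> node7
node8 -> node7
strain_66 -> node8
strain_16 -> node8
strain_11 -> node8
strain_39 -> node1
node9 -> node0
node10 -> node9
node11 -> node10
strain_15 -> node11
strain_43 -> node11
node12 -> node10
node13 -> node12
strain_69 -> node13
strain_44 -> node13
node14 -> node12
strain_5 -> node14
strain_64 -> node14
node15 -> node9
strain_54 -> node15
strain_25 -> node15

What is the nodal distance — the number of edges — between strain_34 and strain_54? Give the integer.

6

The MRCA of strain_34 and strain_54 is the root of the tree.
From strain_34 up to that node: 3 branches. From strain_54 up to the same node: 3 branches. Total: 3 + 3 = 6.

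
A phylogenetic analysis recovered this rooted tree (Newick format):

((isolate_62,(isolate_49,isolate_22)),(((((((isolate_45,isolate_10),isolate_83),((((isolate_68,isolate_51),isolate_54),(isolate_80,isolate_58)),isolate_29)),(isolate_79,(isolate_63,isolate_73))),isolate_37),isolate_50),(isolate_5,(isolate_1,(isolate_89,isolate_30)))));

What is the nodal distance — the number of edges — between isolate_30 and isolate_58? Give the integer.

The MRCA of isolate_30 and isolate_58 is the node subtending (((((((isolate_45,isolate_10),isolate_83),((((isolate_68,isolate_51),isolate_54),(isolate_80,isolate_58)),isolate_29)),(isolate_79,(isolate_63,isolate_73))),isolate_37),isolate_50),(isolate_5,(isolate_1,(isolate_89,isolate_30)))).
From isolate_30 up to that node: 4 branches. From isolate_58 up to the same node: 8 branches. Total: 4 + 8 = 12.

12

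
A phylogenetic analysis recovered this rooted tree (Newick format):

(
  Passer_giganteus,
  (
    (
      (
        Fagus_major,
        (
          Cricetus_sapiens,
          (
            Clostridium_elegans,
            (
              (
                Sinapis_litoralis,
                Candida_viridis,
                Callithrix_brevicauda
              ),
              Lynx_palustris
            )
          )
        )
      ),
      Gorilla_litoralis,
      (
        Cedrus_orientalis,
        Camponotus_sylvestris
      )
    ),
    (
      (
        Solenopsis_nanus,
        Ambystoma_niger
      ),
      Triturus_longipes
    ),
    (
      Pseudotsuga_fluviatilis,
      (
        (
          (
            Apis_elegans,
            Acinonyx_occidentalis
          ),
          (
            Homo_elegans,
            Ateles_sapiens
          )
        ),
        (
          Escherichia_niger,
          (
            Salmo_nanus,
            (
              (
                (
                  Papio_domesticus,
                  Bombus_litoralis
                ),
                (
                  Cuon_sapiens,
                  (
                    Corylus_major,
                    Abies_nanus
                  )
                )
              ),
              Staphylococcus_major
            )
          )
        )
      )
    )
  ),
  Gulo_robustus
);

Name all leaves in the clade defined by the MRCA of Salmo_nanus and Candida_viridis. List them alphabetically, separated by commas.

Tracing Salmo_nanus: it sits inside (Salmo_nanus,(((Papio_domesticus,Bombus_litoralis),(Cuon_sapiens,(Corylus_major,Abies_nanus))),Staphylococcus_major)).
Tracing Candida_viridis: it sits inside (Sinapis_litoralis,Candida_viridis,Callithrix_brevicauda).
The smallest clade enclosing both is (((Fagus_major,(Cricetus_sapiens,(Clostridium_elegans,((Sinapis_litoralis,Candida_viridis,Callithrix_brevicauda),Lynx_palustris)))),Gorilla_litoralis,(Cedrus_orientalis,Camponotus_sylvestris)),((Solenopsis_nanus,Ambystoma_niger),Triturus_longipes),(Pseudotsuga_fluviatilis,(((Apis_elegans,Acinonyx_occidentalis),(Homo_elegans,Ateles_sapiens)),(Escherichia_niger,(Salmo_nanus,(((Papio_domesticus,Bombus_litoralis),(Cuon_sapiens,(Corylus_major,Abies_nanus))),Staphylococcus_major)))))); the answer is its 26 terminal taxa in alphabetical order.

Abies_nanus, Acinonyx_occidentalis, Ambystoma_niger, Apis_elegans, Ateles_sapiens, Bombus_litoralis, Callithrix_brevicauda, Camponotus_sylvestris, Candida_viridis, Cedrus_orientalis, Clostridium_elegans, Corylus_major, Cricetus_sapiens, Cuon_sapiens, Escherichia_niger, Fagus_major, Gorilla_litoralis, Homo_elegans, Lynx_palustris, Papio_domesticus, Pseudotsuga_fluviatilis, Salmo_nanus, Sinapis_litoralis, Solenopsis_nanus, Staphylococcus_major, Triturus_longipes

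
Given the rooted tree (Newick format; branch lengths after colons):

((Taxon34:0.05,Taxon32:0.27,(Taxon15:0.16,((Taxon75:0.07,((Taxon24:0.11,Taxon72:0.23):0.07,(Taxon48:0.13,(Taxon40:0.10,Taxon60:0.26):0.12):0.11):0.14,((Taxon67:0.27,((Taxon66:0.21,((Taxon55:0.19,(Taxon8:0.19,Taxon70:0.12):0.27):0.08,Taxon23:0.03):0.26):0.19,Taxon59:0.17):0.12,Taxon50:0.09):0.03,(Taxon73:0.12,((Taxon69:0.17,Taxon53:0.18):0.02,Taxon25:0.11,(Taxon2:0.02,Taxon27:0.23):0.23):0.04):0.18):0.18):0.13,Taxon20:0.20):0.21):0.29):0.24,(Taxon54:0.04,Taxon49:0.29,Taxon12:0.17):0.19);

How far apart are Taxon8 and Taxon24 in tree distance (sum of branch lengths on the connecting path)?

The path runs Taxon8 → … → MRCA → … → Taxon24; the MRCA is the node subtending (Taxon75,((Taxon24,Taxon72),(Taxon48,(Taxon40,Taxon60))),((Taxon67,((Taxon66,((Taxon55,(Taxon8,Taxon70)),Taxon23)),Taxon59),Taxon50),(Taxon73,((Taxon69,Taxon53),Taxon25,(Taxon2,Taxon27))))).
Branch lengths along that path: 0.19 + 0.27 + 0.08 + 0.26 + 0.19 + 0.12 + 0.03 + 0.18 + 0.14 + 0.07 + 0.11 = 1.64.

1.64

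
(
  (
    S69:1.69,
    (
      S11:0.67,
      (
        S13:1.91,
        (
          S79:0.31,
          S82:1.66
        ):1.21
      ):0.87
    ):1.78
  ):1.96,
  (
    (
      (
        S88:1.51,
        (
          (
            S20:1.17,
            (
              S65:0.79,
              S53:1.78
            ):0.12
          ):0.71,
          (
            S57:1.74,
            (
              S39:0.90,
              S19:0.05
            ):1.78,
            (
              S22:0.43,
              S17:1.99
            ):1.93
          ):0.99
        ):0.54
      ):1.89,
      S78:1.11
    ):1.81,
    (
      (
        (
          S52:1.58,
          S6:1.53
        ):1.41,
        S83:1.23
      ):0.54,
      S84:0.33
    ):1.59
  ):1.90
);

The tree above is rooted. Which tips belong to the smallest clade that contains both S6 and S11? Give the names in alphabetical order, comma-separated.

Tracing S6: it sits inside (S52,S6).
Tracing S11: it sits inside (S11,(S13,(S79,S82))).
The smallest clade enclosing both is the whole tree (their MRCA is the root), so the answer is all 19 tips in alphabetical order.

S11, S13, S17, S19, S20, S22, S39, S52, S53, S57, S6, S65, S69, S78, S79, S82, S83, S84, S88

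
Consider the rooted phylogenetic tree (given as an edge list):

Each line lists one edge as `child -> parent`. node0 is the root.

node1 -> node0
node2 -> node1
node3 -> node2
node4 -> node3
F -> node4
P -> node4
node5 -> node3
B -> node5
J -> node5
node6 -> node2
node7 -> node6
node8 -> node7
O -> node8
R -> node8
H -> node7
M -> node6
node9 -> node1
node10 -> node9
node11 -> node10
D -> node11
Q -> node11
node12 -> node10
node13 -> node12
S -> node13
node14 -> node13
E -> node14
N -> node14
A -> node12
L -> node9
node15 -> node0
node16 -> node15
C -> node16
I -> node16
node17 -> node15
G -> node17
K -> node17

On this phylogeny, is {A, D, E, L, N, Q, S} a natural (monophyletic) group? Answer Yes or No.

The most recent common ancestor of these taxa subtends (((D,Q),((S,(E,N)),A)),L).
That clade has exactly 7 tips — every listed taxon and nothing else — so the group is monophyletic.

Yes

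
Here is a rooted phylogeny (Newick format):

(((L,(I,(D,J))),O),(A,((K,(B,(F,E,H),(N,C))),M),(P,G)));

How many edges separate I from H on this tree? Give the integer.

10

The MRCA of I and H is the root of the tree.
From I up to that node: 4 branches. From H up to the same node: 6 branches. Total: 4 + 6 = 10.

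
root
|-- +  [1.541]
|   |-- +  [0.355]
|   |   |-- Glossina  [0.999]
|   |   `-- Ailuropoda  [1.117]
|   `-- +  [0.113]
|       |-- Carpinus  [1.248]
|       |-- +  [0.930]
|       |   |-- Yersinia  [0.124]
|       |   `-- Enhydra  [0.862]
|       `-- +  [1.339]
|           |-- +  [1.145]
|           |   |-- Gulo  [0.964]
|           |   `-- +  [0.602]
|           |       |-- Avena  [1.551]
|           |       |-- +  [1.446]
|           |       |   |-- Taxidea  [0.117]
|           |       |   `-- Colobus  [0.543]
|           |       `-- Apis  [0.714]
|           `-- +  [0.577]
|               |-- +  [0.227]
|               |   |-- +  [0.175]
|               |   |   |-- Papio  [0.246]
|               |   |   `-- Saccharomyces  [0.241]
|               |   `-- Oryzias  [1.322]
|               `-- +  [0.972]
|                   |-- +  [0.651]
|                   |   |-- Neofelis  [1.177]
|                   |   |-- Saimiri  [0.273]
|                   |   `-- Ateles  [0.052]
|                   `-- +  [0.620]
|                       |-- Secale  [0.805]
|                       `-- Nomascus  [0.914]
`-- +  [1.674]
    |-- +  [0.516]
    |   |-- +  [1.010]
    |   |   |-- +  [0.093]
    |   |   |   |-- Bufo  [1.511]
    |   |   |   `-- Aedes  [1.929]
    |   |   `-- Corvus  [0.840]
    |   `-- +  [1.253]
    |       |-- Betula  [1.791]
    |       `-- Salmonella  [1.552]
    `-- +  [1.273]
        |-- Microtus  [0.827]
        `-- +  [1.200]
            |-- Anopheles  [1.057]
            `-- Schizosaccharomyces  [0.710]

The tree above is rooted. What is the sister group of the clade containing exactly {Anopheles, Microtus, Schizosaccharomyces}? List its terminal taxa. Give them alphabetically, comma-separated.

The clade containing exactly {Anopheles, Microtus, Schizosaccharomyces} attaches to the tree at the node subtending ((((Bufo,Aedes),Corvus),(Betula,Salmonella)),(Microtus,(Anopheles,Schizosaccharomyces))).
The other lineage descending from that same node — the sister group — is (((Bufo,Aedes),Corvus),(Betula,Salmonella)); its 5 tips in alphabetical order are the answer.

Aedes, Betula, Bufo, Corvus, Salmonella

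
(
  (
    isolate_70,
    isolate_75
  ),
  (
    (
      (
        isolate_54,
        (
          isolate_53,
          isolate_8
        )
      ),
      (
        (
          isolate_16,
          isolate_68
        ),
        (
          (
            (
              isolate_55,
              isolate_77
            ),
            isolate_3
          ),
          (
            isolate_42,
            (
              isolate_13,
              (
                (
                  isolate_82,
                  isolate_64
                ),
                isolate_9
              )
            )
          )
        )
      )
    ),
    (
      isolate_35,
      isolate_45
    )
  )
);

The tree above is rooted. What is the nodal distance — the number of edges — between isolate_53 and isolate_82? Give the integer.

The MRCA of isolate_53 and isolate_82 is the node subtending ((isolate_54,(isolate_53,isolate_8)),((isolate_16,isolate_68),(((isolate_55,isolate_77),isolate_3),(isolate_42,(isolate_13,((isolate_82,isolate_64),isolate_9)))))).
From isolate_53 up to that node: 3 branches. From isolate_82 up to the same node: 7 branches. Total: 3 + 7 = 10.

10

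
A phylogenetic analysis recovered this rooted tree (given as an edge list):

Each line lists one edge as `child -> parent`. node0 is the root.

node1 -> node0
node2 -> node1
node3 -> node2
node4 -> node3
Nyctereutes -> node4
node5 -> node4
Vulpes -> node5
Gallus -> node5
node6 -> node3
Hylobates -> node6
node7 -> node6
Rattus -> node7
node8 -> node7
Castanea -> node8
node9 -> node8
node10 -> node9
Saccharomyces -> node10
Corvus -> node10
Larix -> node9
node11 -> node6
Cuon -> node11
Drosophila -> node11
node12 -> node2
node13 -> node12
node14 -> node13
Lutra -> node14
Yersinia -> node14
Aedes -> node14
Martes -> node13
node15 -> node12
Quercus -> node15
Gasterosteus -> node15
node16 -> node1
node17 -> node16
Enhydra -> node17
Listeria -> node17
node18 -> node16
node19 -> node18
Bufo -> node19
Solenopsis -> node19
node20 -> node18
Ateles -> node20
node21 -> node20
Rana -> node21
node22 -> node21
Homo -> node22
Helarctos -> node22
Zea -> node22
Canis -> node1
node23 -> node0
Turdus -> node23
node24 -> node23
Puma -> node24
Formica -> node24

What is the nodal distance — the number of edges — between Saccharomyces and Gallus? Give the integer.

9

The MRCA of Saccharomyces and Gallus is the node subtending ((Nyctereutes,(Vulpes,Gallus)),(Hylobates,(Rattus,(Castanea,((Saccharomyces,Corvus),Larix))),(Cuon,Drosophila))).
From Saccharomyces up to that node: 6 branches. From Gallus up to the same node: 3 branches. Total: 6 + 3 = 9.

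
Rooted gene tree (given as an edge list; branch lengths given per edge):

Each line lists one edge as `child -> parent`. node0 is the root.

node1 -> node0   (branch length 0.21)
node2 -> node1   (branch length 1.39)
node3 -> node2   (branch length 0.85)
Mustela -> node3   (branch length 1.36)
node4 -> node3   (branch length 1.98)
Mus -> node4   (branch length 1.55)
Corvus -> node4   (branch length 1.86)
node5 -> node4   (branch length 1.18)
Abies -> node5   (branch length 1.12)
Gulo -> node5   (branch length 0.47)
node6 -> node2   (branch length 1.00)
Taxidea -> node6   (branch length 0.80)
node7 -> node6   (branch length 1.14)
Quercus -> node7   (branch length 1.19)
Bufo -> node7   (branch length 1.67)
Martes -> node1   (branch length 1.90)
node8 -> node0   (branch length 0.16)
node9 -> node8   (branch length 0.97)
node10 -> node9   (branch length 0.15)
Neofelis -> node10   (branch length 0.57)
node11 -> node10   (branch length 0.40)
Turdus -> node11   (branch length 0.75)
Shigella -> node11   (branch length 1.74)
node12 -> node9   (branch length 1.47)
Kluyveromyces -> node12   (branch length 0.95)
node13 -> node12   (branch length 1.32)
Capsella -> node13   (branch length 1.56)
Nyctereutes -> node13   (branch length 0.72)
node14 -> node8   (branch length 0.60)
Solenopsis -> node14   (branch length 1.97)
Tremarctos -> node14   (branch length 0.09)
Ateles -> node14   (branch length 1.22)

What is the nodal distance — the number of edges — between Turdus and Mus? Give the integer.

10

The MRCA of Turdus and Mus is the root of the tree.
From Turdus up to that node: 5 branches. From Mus up to the same node: 5 branches. Total: 5 + 5 = 10.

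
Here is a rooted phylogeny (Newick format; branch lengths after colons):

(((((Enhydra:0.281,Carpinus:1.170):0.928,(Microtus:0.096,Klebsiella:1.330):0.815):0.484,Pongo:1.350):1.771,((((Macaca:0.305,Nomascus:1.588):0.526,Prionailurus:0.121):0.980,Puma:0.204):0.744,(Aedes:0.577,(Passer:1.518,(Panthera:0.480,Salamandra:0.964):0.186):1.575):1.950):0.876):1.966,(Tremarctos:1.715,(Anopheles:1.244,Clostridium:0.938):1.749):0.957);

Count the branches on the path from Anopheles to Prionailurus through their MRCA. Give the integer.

The MRCA of Anopheles and Prionailurus is the root of the tree.
From Anopheles up to that node: 3 branches. From Prionailurus up to the same node: 5 branches. Total: 3 + 5 = 8.

8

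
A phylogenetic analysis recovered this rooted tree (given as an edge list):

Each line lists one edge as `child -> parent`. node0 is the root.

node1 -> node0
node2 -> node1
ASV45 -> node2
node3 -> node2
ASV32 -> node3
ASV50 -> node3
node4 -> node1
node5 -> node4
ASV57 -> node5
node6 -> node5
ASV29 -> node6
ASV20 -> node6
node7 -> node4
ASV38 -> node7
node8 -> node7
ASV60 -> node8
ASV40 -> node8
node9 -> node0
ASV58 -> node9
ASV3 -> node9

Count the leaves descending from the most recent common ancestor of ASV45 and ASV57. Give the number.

The MRCA of ASV45 and ASV57 is the node subtending ((ASV45,(ASV32,ASV50)),((ASV57,(ASV29,ASV20)),(ASV38,(ASV60,ASV40)))).
That clade contains 9 terminal taxa: ASV20, ASV29, ASV32, ASV38, ASV40, ASV45, ASV50, ASV57, ASV60.

9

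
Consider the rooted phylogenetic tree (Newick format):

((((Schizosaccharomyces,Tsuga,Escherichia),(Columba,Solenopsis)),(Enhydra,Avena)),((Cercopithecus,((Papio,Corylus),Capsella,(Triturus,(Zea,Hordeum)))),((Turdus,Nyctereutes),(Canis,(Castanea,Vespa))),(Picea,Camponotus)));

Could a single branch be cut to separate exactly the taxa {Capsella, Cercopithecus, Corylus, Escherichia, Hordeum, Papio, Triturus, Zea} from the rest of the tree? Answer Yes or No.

No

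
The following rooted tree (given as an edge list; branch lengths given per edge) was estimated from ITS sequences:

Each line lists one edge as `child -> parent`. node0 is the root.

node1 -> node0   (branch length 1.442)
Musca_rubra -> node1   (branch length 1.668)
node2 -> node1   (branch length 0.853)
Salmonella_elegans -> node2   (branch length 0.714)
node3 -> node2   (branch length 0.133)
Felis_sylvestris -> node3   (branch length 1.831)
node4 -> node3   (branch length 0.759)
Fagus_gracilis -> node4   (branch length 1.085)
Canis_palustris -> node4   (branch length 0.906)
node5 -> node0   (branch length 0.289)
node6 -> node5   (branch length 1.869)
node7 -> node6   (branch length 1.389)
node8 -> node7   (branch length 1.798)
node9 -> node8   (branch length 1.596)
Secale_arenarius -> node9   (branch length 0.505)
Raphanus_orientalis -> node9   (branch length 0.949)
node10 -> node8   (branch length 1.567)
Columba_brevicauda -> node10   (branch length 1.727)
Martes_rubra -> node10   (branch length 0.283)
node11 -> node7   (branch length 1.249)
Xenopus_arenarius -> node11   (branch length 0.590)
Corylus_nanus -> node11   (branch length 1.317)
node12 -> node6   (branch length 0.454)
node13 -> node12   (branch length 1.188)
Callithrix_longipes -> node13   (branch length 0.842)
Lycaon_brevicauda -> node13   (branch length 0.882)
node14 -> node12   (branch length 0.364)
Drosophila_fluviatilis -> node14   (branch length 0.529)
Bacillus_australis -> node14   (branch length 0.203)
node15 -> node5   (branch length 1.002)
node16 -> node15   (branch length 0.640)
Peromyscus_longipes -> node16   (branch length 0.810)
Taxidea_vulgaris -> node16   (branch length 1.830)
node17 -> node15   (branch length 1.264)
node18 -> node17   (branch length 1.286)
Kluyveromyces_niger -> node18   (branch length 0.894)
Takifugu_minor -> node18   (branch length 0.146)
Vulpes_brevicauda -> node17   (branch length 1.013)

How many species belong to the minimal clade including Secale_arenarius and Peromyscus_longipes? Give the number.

The MRCA of Secale_arenarius and Peromyscus_longipes is the node subtending (((((Secale_arenarius,Raphanus_orientalis),(Columba_brevicauda,Martes_rubra)),(Xenopus_arenarius,Corylus_nanus)),((Callithrix_longipes,Lycaon_brevicauda),(Drosophila_fluviatilis,Bacillus_australis))),((Peromyscus_longipes,Taxidea_vulgaris),((Kluyveromyces_niger,Takifugu_minor),Vulpes_brevicauda))).
That clade contains 15 terminal taxa: Bacillus_australis, Callithrix_longipes, Columba_brevicauda, Corylus_nanus, Drosophila_fluviatilis, Kluyveromyces_niger, Lycaon_brevicauda, Martes_rubra, Peromyscus_longipes, Raphanus_orientalis, Secale_arenarius, Takifugu_minor, Taxidea_vulgaris, Vulpes_brevicauda, Xenopus_arenarius.

15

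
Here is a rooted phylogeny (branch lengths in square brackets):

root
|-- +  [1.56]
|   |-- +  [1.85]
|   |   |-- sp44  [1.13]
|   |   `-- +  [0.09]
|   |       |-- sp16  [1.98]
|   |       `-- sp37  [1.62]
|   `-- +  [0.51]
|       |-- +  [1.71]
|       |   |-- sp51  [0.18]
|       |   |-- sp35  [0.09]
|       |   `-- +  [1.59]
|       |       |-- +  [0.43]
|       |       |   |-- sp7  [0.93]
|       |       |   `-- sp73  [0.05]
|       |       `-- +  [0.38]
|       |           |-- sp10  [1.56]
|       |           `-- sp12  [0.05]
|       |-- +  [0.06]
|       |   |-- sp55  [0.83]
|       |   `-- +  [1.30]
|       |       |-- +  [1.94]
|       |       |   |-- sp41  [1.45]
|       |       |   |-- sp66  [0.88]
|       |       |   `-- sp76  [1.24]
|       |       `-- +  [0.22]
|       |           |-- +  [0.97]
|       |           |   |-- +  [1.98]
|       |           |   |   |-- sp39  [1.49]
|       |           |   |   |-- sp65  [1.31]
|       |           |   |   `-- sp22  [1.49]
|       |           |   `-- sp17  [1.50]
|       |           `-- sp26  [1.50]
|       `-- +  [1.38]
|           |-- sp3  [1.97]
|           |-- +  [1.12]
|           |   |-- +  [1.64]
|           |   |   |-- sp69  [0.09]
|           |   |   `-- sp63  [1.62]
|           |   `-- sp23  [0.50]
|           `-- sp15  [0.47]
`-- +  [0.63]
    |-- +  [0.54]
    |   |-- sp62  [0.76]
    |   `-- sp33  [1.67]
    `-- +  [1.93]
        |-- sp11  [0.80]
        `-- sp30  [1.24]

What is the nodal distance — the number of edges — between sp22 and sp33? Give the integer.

11

The MRCA of sp22 and sp33 is the root of the tree.
From sp22 up to that node: 8 branches. From sp33 up to the same node: 3 branches. Total: 8 + 3 = 11.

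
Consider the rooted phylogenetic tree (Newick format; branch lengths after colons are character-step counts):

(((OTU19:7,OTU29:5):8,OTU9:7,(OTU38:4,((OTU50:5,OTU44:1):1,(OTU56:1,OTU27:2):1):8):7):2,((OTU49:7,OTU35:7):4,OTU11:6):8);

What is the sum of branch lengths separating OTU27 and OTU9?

The path runs OTU27 → … → MRCA → … → OTU9; the MRCA is the node subtending ((OTU19,OTU29),OTU9,(OTU38,((OTU50,OTU44),(OTU56,OTU27)))).
Branch lengths along that path: 2 + 1 + 8 + 7 + 7 = 25.

25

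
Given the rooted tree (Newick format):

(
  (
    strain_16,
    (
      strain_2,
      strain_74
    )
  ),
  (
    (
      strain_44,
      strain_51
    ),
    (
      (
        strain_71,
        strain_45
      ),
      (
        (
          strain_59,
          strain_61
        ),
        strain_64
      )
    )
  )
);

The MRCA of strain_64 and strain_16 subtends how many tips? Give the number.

10

The MRCA of strain_64 and strain_16 is the root, so the clade is the entire tree.
That clade contains 10 terminal taxa: strain_16, strain_2, strain_44, strain_45, strain_51, strain_59, strain_61, strain_64, strain_71, strain_74.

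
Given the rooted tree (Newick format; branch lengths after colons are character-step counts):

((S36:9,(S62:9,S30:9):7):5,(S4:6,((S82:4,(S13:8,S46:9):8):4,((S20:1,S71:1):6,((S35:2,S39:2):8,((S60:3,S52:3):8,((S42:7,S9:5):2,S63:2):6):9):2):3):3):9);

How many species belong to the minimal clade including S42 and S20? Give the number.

9

The MRCA of S42 and S20 is the node subtending ((S20,S71),((S35,S39),((S60,S52),((S42,S9),S63)))).
That clade contains 9 terminal taxa: S20, S35, S39, S42, S52, S60, S63, S71, S9.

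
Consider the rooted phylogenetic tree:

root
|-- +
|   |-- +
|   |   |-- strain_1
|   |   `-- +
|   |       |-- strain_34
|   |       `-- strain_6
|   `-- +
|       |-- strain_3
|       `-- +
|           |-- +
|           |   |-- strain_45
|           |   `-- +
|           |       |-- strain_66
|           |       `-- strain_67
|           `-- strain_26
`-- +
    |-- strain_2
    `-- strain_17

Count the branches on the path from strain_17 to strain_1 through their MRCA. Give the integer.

The MRCA of strain_17 and strain_1 is the root of the tree.
From strain_17 up to that node: 2 branches. From strain_1 up to the same node: 3 branches. Total: 2 + 3 = 5.

5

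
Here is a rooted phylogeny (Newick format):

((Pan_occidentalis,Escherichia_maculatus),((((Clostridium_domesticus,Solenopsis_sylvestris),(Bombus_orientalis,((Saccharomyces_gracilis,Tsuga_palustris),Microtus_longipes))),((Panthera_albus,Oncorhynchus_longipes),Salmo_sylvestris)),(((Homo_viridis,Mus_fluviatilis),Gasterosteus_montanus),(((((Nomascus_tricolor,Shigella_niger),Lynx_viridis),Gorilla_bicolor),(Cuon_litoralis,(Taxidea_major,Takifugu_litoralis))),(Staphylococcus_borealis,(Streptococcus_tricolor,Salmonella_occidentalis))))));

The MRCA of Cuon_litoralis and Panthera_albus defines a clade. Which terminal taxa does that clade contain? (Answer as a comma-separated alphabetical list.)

Bombus_orientalis, Clostridium_domesticus, Cuon_litoralis, Gasterosteus_montanus, Gorilla_bicolor, Homo_viridis, Lynx_viridis, Microtus_longipes, Mus_fluviatilis, Nomascus_tricolor, Oncorhynchus_longipes, Panthera_albus, Saccharomyces_gracilis, Salmo_sylvestris, Salmonella_occidentalis, Shigella_niger, Solenopsis_sylvestris, Staphylococcus_borealis, Streptococcus_tricolor, Takifugu_litoralis, Taxidea_major, Tsuga_palustris

Tracing Cuon_litoralis: it sits inside (Cuon_litoralis,(Taxidea_major,Takifugu_litoralis)).
Tracing Panthera_albus: it sits inside (Panthera_albus,Oncorhynchus_longipes).
The smallest clade enclosing both is ((((Clostridium_domesticus,Solenopsis_sylvestris),(Bombus_orientalis,((Saccharomyces_gracilis,Tsuga_palustris),Microtus_longipes))),((Panthera_albus,Oncorhynchus_longipes),Salmo_sylvestris)),(((Homo_viridis,Mus_fluviatilis),Gasterosteus_montanus),(((((Nomascus_tricolor,Shigella_niger),Lynx_viridis),Gorilla_bicolor),(Cuon_litoralis,(Taxidea_major,Takifugu_litoralis))),(Staphylococcus_borealis,(Streptococcus_tricolor,Salmonella_occidentalis))))); the answer is its 22 terminal taxa in alphabetical order.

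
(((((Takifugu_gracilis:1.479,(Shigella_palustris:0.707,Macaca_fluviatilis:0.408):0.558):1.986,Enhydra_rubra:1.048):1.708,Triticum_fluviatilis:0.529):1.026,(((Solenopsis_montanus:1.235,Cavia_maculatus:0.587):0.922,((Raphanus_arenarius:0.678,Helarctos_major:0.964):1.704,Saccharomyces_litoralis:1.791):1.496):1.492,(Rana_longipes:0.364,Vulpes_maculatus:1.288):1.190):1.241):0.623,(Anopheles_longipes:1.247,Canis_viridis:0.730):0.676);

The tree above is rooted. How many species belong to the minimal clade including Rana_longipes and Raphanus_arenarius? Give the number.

The MRCA of Rana_longipes and Raphanus_arenarius is the node subtending (((Solenopsis_montanus,Cavia_maculatus),((Raphanus_arenarius,Helarctos_major),Saccharomyces_litoralis)),(Rana_longipes,Vulpes_maculatus)).
That clade contains 7 terminal taxa: Cavia_maculatus, Helarctos_major, Rana_longipes, Raphanus_arenarius, Saccharomyces_litoralis, Solenopsis_montanus, Vulpes_maculatus.

7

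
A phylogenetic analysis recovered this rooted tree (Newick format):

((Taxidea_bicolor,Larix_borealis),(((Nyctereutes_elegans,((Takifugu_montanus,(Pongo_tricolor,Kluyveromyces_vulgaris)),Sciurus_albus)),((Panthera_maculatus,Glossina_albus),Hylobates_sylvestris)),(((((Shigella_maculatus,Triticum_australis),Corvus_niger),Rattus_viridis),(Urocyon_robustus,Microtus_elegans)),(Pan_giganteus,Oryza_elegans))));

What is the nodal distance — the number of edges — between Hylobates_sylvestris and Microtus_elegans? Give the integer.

7

The MRCA of Hylobates_sylvestris and Microtus_elegans is the node subtending (((Nyctereutes_elegans,((Takifugu_montanus,(Pongo_tricolor,Kluyveromyces_vulgaris)),Sciurus_albus)),((Panthera_maculatus,Glossina_albus),Hylobates_sylvestris)),(((((Shigella_maculatus,Triticum_australis),Corvus_niger),Rattus_viridis),(Urocyon_robustus,Microtus_elegans)),(Pan_giganteus,Oryza_elegans))).
From Hylobates_sylvestris up to that node: 3 branches. From Microtus_elegans up to the same node: 4 branches. Total: 3 + 4 = 7.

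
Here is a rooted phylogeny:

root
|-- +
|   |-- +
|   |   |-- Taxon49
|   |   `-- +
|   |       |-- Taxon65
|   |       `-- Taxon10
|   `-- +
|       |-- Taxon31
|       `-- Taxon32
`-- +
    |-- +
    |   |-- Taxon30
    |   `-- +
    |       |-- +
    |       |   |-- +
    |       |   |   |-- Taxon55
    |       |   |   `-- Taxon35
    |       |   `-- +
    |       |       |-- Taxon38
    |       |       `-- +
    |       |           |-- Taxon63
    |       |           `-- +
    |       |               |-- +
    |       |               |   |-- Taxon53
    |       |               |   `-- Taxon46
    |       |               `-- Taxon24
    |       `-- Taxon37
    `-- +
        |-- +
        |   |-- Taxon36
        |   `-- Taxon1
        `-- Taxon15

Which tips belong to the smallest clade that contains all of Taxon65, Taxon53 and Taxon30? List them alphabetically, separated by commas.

Taxon1, Taxon10, Taxon15, Taxon24, Taxon30, Taxon31, Taxon32, Taxon35, Taxon36, Taxon37, Taxon38, Taxon46, Taxon49, Taxon53, Taxon55, Taxon63, Taxon65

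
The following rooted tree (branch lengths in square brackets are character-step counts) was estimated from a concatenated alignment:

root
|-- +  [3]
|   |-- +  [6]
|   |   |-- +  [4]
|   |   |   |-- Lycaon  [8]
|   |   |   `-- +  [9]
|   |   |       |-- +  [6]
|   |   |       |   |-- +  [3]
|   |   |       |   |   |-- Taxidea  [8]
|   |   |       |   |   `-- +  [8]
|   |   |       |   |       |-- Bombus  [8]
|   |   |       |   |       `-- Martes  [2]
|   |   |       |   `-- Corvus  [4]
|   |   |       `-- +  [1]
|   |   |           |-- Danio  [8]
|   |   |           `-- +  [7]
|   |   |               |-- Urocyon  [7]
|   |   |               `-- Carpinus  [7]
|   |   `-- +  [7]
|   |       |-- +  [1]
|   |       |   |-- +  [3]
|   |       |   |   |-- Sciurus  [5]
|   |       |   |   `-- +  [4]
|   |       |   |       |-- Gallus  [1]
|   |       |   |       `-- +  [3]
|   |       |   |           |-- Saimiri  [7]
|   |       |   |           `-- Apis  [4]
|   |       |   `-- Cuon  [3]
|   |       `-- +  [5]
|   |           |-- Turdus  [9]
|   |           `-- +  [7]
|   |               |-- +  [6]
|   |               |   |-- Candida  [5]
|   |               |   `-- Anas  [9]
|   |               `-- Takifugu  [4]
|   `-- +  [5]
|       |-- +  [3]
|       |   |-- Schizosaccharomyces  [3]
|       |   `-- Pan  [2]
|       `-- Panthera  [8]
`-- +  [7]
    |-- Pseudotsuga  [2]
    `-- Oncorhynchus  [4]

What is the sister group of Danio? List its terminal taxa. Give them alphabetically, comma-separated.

Carpinus, Urocyon

Danio attaches to the tree at the node subtending (Danio,(Urocyon,Carpinus)).
The other lineage descending from that same node — the sister group — is (Urocyon,Carpinus); its 2 tips in alphabetical order are the answer.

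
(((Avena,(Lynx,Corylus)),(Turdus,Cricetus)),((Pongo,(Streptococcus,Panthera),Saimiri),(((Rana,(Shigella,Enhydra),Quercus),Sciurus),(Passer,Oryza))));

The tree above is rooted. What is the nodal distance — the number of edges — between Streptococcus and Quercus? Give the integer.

7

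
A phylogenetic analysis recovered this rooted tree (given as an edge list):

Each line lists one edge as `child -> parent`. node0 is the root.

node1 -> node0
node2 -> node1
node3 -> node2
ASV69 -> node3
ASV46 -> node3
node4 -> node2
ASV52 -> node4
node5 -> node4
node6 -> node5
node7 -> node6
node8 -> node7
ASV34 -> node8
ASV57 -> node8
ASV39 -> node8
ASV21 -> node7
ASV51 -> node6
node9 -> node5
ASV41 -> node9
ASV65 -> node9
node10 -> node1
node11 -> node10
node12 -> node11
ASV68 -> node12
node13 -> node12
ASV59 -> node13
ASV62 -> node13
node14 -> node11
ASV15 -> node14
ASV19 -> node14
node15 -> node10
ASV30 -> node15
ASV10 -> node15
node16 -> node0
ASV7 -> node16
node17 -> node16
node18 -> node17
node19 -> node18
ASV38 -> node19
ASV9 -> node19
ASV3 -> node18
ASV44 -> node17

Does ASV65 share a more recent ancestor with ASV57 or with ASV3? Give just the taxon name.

ASV57

The MRCA of ASV65 and ASV57 subtends ((((ASV34,ASV57,ASV39),ASV21),ASV51),(ASV41,ASV65)) (7 taxa).
The MRCA of ASV65 and ASV3 is the root, subtending the entire tree (22 taxa).
The first is nested inside the second, so ASV65 shares a more recent common ancestor with ASV57.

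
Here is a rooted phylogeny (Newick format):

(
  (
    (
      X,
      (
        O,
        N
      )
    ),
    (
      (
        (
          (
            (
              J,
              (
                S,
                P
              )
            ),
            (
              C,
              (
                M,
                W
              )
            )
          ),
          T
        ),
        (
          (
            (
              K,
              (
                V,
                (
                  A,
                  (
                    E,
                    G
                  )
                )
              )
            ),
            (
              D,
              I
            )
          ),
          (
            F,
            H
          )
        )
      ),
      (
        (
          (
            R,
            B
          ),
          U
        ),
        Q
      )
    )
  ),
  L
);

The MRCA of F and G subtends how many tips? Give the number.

The MRCA of F and G is the node subtending (((K,(V,(A,(E,G)))),(D,I)),(F,H)).
That clade contains 9 terminal taxa: A, D, E, F, G, H, I, K, V.

9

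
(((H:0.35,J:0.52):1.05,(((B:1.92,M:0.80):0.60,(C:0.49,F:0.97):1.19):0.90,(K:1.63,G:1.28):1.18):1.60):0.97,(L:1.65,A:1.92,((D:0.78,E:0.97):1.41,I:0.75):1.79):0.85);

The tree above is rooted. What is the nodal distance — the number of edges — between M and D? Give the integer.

The MRCA of M and D is the root of the tree.
From M up to that node: 5 branches. From D up to the same node: 4 branches. Total: 5 + 4 = 9.

9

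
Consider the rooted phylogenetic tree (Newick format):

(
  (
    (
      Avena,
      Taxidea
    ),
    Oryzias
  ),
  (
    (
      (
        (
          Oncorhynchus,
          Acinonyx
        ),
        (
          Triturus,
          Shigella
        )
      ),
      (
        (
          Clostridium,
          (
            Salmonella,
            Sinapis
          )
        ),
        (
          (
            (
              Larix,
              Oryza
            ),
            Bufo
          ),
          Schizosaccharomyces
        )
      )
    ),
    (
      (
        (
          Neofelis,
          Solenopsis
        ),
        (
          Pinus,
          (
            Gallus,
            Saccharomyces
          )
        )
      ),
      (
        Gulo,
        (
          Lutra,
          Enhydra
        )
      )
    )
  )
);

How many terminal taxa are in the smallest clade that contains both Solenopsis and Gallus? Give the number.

The MRCA of Solenopsis and Gallus is the node subtending ((Neofelis,Solenopsis),(Pinus,(Gallus,Saccharomyces))).
That clade contains 5 terminal taxa: Gallus, Neofelis, Pinus, Saccharomyces, Solenopsis.

5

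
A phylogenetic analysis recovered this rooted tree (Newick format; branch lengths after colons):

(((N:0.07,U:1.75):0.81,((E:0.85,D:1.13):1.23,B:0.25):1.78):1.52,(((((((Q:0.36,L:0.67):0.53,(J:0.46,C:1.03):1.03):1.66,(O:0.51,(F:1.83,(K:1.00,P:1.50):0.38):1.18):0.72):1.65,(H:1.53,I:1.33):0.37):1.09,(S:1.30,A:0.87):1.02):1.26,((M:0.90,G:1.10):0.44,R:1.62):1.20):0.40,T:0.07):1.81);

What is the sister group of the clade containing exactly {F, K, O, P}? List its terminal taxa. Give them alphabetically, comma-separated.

C, J, L, Q

The clade containing exactly {F, K, O, P} attaches to the tree at the node subtending (((Q,L),(J,C)),(O,(F,(K,P)))).
The other lineage descending from that same node — the sister group — is ((Q,L),(J,C)); its 4 tips in alphabetical order are the answer.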